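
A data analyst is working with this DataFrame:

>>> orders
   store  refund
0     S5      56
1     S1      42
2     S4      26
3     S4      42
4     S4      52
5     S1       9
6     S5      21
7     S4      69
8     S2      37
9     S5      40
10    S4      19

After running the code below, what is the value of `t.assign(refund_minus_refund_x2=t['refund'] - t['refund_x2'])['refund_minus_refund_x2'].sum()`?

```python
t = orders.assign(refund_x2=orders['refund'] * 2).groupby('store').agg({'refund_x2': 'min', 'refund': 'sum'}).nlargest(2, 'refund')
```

add column refund_x2 = orders['refund'] * 2:
   store  refund  refund_x2
0     S5      56        112
1     S1      42         84
2     S4      26         52
3     S4      42         84
4     S4      52        104
5     S1       9         18
6     S5      21         42
7     S4      69        138
8     S2      37         74
9     S5      40         80
10    S4      19         38
group by store: min(refund_x2), sum(refund):
       refund_x2  refund
store                   
S1            18      51
S2            74      37
S4            38     208
S5            42     117
take 2 rows with largest refund:
       refund_x2  refund
store                   
S4            38     208
S5            42     117
add column refund_minus_refund_x2 = t['refund'] - t['refund_x2']:
       refund_x2  refund  refund_minus_refund_x2
store                                           
S4            38     208                     170
S5            42     117                      75
Then the sum of column 'refund_minus_refund_x2': 245

245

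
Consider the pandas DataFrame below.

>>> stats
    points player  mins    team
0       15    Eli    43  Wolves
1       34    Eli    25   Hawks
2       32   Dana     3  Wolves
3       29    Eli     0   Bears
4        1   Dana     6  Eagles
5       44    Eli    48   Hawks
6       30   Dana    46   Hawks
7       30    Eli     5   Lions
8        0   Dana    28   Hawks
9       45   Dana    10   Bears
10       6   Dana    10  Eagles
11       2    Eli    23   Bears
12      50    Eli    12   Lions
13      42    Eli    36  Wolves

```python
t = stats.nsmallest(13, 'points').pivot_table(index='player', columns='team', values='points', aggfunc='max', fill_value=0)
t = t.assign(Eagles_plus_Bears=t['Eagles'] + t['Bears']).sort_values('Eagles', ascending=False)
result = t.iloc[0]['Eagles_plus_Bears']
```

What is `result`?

51

take 13 rows with smallest points:
    points player  mins    team
8        0   Dana    28   Hawks
4        1   Dana     6  Eagles
11       2    Eli    23   Bears
10       6   Dana    10  Eagles
0       15    Eli    43  Wolves
3       29    Eli     0   Bears
6       30   Dana    46   Hawks
7       30    Eli     5   Lions
2       32   Dana     3  Wolves
1       34    Eli    25   Hawks
13      42    Eli    36  Wolves
5       44    Eli    48   Hawks
9       45   Dana    10   Bears
pivot: rows=player, cols=team, max(points):
team    Bears  Eagles  Hawks  Lions  Wolves
player                                     
Dana       45       6     30      0      32
Eli        29       0     44     30      42
add column Eagles_plus_Bears = t['Eagles'] + t['Bears']:
team    Bears  Eagles  Hawks  Lions  Wolves  Eagles_plus_Bears
player                                                        
Dana       45       6     30      0      32                 51
Eli        29       0     44     30      42                 29
sort by Eagles descending:
team    Bears  Eagles  Hawks  Lions  Wolves  Eagles_plus_Bears
player                                                        
Dana       45       6     30      0      32                 51
Eli        29       0     44     30      42                 29
Reading off the value at position 0, column 'Eagles_plus_Bears', we get 51.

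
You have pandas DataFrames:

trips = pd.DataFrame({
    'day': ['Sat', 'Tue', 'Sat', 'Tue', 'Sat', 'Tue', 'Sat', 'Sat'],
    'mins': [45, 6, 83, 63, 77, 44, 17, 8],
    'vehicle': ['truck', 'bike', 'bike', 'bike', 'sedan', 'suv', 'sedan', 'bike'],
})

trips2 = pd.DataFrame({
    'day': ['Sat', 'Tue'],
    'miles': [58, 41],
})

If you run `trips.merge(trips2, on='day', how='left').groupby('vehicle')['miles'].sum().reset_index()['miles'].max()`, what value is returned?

merge on 'day' (how='left') → 8 rows:
   day  mins vehicle  miles
0  Sat    45   truck     58
1  Tue     6    bike     41
2  Sat    83    bike     58
3  Tue    63    bike     41
4  Sat    77   sedan     58
5  Tue    44     suv     41
6  Sat    17   sedan     58
7  Sat     8    bike     58
group by vehicle, sum of miles:
vehicle
bike     198
sedan    116
suv       41
truck     58
Name: miles, dtype: int64
reset_index():
  vehicle  miles
0    bike    198
1   sedan    116
2     suv     41
3   truck     58

198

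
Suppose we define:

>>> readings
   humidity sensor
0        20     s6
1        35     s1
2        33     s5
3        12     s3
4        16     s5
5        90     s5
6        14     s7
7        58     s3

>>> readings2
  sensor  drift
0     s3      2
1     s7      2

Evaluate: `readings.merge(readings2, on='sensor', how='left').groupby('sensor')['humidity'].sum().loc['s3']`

merge on 'sensor' (how='left') → 8 rows:
   humidity sensor  drift
0        20     s6    NaN
1        35     s1    NaN
2        33     s5    NaN
3        12     s3    2.0
4        16     s5    NaN
5        90     s5    NaN
6        14     s7    2.0
7        58     s3    2.0
group by sensor, sum of humidity:
sensor
s1     35
s3     70
s5    139
s6     20
s7     14
Name: humidity, dtype: int64
Finally, value at index 's3' = 70.

70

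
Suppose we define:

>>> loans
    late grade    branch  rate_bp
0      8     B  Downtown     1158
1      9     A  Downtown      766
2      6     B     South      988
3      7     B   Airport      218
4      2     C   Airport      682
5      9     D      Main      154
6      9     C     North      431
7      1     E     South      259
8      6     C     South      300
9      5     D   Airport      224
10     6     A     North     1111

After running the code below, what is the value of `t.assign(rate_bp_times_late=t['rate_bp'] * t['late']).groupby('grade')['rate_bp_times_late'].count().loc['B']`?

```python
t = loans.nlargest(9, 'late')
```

3

take 9 rows with largest late:
    late grade    branch  rate_bp
1      9     A  Downtown      766
5      9     D      Main      154
6      9     C     North      431
0      8     B  Downtown     1158
3      7     B   Airport      218
2      6     B     South      988
8      6     C     South      300
10     6     A     North     1111
9      5     D   Airport      224
add column rate_bp_times_late = t['rate_bp'] * t['late']:
    late grade    branch  rate_bp  rate_bp_times_late
1      9     A  Downtown      766                6894
5      9     D      Main      154                1386
6      9     C     North      431                3879
0      8     B  Downtown     1158                9264
3      7     B   Airport      218                1526
2      6     B     South      988                5928
8      6     C     South      300                1800
10     6     A     North     1111                6666
9      5     D   Airport      224                1120
group by grade, count of rate_bp_times_late:
grade
A    2
B    3
C    2
D    2
Name: rate_bp_times_late, dtype: int64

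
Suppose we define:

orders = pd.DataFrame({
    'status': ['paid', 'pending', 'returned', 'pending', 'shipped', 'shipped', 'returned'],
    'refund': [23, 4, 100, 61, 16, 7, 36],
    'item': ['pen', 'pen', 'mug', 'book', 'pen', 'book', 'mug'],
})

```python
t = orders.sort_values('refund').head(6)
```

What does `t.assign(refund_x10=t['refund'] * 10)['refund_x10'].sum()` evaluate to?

1470

sort by refund:
     status  refund  item
1   pending       4   pen
5   shipped       7  book
4   shipped      16   pen
0      paid      23   pen
6  returned      36   mug
3   pending      61  book
2  returned     100   mug
take first 6 rows:
     status  refund  item
1   pending       4   pen
5   shipped       7  book
4   shipped      16   pen
0      paid      23   pen
6  returned      36   mug
3   pending      61  book
add column refund_x10 = t['refund'] * 10:
     status  refund  item  refund_x10
1   pending       4   pen          40
5   shipped       7  book          70
4   shipped      16   pen         160
0      paid      23   pen         230
6  returned      36   mug         360
3   pending      61  book         610
Then the sum of column 'refund_x10': 1470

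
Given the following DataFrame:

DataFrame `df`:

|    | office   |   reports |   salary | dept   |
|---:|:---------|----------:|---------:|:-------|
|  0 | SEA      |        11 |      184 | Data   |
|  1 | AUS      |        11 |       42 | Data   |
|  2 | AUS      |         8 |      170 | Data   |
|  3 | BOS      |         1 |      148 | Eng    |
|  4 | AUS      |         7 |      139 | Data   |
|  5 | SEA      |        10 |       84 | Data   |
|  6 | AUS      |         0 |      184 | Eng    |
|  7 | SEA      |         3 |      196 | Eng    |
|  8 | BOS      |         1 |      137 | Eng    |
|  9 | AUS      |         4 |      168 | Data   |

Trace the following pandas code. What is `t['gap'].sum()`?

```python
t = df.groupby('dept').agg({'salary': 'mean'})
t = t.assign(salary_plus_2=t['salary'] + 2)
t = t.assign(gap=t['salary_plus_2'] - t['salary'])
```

group by dept, mean of salary:
          salary
dept            
Data  131.166667
Eng   166.250000
add column salary_plus_2 = t['salary'] + 2:
          salary  salary_plus_2
dept                           
Data  131.166667     133.166667
Eng   166.250000     168.250000
add column gap = t['salary_plus_2'] - t['salary']:
          salary  salary_plus_2  gap
dept                                
Data  131.166667     133.166667  2.0
Eng   166.250000     168.250000  2.0
So sum() = 4.0.

4.0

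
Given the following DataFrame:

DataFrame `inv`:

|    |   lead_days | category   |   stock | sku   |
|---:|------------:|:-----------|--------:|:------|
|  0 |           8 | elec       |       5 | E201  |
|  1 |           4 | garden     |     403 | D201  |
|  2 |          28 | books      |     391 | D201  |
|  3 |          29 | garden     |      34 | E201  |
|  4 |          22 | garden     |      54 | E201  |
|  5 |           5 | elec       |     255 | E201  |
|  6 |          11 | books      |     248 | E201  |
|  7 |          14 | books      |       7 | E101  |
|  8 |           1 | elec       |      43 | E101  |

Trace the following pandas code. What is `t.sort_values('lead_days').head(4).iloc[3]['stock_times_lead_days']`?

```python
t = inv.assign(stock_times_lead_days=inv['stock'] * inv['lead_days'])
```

40

add column stock_times_lead_days = inv['stock'] * inv['lead_days']:
   lead_days category  stock   sku  stock_times_lead_days
0          8     elec      5  E201                     40
1          4   garden    403  D201                   1612
2         28    books    391  D201                  10948
3         29   garden     34  E201                    986
4         22   garden     54  E201                   1188
5          5     elec    255  E201                   1275
6         11    books    248  E201                   2728
7         14    books      7  E101                     98
8          1     elec     43  E101                     43
sort by lead_days:
   lead_days category  stock   sku  stock_times_lead_days
8          1     elec     43  E101                     43
1          4   garden    403  D201                   1612
5          5     elec    255  E201                   1275
0          8     elec      5  E201                     40
6         11    books    248  E201                   2728
7         14    books      7  E101                     98
4         22   garden     54  E201                   1188
2         28    books    391  D201                  10948
3         29   garden     34  E201                    986
take first 4 rows:
   lead_days category  stock   sku  stock_times_lead_days
8          1     elec     43  E101                     43
1          4   garden    403  D201                   1612
5          5     elec    255  E201                   1275
0          8     elec      5  E201                     40
Hence 40.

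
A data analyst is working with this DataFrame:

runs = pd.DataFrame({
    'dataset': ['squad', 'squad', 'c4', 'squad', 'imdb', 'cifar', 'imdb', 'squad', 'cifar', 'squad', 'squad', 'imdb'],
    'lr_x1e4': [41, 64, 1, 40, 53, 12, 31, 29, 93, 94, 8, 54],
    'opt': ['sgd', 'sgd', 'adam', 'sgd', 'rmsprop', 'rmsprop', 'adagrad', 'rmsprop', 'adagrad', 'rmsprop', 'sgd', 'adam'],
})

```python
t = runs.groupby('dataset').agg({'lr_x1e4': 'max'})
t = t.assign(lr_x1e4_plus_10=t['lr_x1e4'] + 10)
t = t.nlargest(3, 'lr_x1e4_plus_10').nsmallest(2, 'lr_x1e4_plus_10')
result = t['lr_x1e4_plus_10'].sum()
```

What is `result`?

167

group by dataset, max of lr_x1e4:
         lr_x1e4
dataset         
c4             1
cifar         93
imdb          54
squad         94
add column lr_x1e4_plus_10 = t['lr_x1e4'] + 10:
         lr_x1e4  lr_x1e4_plus_10
dataset                          
c4             1               11
cifar         93              103
imdb          54               64
squad         94              104
take 3 rows with largest lr_x1e4_plus_10:
         lr_x1e4  lr_x1e4_plus_10
dataset                          
squad         94              104
cifar         93              103
imdb          54               64
take 2 rows with smallest lr_x1e4_plus_10:
         lr_x1e4  lr_x1e4_plus_10
dataset                          
imdb          54               64
cifar         93              103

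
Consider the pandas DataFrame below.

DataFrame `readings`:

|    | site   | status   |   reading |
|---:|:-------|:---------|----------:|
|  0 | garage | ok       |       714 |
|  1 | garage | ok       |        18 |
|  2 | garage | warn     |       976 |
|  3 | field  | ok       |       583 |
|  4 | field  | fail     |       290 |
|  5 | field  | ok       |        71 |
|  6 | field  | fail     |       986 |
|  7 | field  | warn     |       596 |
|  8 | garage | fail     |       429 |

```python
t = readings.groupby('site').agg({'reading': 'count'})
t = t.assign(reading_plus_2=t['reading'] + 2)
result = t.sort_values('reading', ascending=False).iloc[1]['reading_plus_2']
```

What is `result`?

6

group by site, count of reading:
        reading
site           
field         5
garage        4
add column reading_plus_2 = t['reading'] + 2:
        reading  reading_plus_2
site                           
field         5               7
garage        4               6
sort by reading descending:
        reading  reading_plus_2
site                           
field         5               7
garage        4               6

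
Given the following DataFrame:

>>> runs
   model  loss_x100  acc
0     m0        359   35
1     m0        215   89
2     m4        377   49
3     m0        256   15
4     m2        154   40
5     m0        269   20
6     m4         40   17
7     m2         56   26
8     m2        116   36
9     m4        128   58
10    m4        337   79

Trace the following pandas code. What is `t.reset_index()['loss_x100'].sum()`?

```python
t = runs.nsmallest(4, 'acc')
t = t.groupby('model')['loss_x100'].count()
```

4

take 4 rows with smallest acc:
  model  loss_x100  acc
3    m0        256   15
6    m4         40   17
5    m0        269   20
7    m2         56   26
group by model, count of loss_x100:
model
m0    2
m2    1
m4    1
Name: loss_x100, dtype: int64
reset_index():
  model  loss_x100
0    m0          2
1    m2          1
2    m4          1
Then the sum of column 'loss_x100': 4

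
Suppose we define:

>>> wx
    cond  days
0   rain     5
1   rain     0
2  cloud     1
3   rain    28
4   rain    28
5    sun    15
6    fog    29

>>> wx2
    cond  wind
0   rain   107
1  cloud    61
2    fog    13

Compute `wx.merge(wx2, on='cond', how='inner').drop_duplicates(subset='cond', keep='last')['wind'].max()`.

107

merge on 'cond' (how='inner') → 6 rows:
    cond  days  wind
0   rain     5   107
1   rain     0   107
2  cloud     1    61
3   rain    28   107
4   rain    28   107
5    fog    29    13
drop duplicate cond (keep=last):
    cond  days  wind
2  cloud     1    61
4   rain    28   107
5    fog    29    13
Then the max of column 'wind': 107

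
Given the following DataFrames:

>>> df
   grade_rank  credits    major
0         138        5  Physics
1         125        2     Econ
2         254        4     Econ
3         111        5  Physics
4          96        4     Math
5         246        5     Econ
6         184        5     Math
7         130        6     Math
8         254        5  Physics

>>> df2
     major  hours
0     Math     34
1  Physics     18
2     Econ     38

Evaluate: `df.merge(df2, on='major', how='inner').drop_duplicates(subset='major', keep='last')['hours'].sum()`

90

merge on 'major' (how='inner') → 9 rows:
   grade_rank  credits    major  hours
0         138        5  Physics     18
1         125        2     Econ     38
2         254        4     Econ     38
3         111        5  Physics     18
4          96        4     Math     34
5         246        5     Econ     38
6         184        5     Math     34
7         130        6     Math     34
8         254        5  Physics     18
drop duplicate major (keep=last):
   grade_rank  credits    major  hours
5         246        5     Econ     38
7         130        6     Math     34
8         254        5  Physics     18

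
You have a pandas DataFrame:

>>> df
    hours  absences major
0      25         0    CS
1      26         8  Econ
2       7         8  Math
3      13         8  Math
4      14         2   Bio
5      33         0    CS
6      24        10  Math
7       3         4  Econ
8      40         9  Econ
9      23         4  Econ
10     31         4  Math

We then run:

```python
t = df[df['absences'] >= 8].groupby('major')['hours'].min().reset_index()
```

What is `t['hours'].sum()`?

33

filter rows where absences >= 8:
   hours  absences major
1     26         8  Econ
2      7         8  Math
3     13         8  Math
6     24        10  Math
8     40         9  Econ
group by major, min of hours:
major
Econ    26
Math     7
Name: hours, dtype: int64
reset_index():
  major  hours
0  Econ     26
1  Math      7
Finally, sum of column 'hours' = 33.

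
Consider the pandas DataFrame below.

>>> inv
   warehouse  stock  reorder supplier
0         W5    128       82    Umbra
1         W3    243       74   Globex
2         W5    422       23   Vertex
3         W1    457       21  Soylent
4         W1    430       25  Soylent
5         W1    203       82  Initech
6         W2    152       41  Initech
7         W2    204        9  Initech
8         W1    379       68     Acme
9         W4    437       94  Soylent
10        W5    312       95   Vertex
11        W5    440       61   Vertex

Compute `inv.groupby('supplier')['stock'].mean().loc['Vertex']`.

391.333333333

group by supplier, mean of stock:
supplier
Acme       379.000000
Globex     243.000000
Initech    186.333333
Soylent    441.333333
Umbra      128.000000
Vertex     391.333333
Name: stock, dtype: float64
Hence 391.333333333.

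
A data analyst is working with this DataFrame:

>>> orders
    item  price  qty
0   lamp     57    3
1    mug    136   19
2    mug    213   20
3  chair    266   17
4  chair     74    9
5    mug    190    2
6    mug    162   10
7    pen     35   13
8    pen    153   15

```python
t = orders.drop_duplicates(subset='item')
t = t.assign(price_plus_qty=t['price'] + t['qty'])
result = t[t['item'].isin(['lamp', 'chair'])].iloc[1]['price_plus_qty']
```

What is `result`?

drop duplicate item (keep=first):
    item  price  qty
0   lamp     57    3
1    mug    136   19
3  chair    266   17
7    pen     35   13
add column price_plus_qty = t['price'] + t['qty']:
    item  price  qty  price_plus_qty
0   lamp     57    3              60
1    mug    136   19             155
3  chair    266   17             283
7    pen     35   13              48
filter rows where item in ['lamp', 'chair']:
    item  price  qty  price_plus_qty
0   lamp     57    3              60
3  chair    266   17             283
Then the value at position 1, column 'price_plus_qty': 283

283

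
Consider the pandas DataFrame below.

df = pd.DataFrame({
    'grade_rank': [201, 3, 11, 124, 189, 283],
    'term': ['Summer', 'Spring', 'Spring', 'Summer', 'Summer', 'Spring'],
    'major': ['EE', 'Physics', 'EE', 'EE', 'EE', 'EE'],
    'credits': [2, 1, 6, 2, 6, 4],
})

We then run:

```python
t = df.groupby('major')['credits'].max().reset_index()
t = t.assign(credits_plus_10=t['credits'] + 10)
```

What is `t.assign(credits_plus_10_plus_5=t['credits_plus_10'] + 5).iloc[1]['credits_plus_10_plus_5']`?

16

group by major, max of credits:
major
EE         6
Physics    1
Name: credits, dtype: int64
reset_index():
     major  credits
0       EE        6
1  Physics        1
add column credits_plus_10 = t['credits'] + 10:
     major  credits  credits_plus_10
0       EE        6               16
1  Physics        1               11
add column credits_plus_10_plus_5 = t['credits_plus_10'] + 5:
     major  credits  credits_plus_10  credits_plus_10_plus_5
0       EE        6               16                      21
1  Physics        1               11                      16
Finally, value at position 1, column 'credits_plus_10_plus_5' = 16.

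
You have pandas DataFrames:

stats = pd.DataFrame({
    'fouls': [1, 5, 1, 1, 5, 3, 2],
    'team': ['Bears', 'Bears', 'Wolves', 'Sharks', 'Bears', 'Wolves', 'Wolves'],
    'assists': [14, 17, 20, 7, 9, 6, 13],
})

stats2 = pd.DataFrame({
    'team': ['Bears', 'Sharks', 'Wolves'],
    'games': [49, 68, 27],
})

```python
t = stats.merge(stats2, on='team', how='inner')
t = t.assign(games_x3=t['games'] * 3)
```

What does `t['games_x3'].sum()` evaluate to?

merge on 'team' (how='inner') → 7 rows:
   fouls    team  assists  games
0      1   Bears       14     49
1      5   Bears       17     49
2      1  Wolves       20     27
3      1  Sharks        7     68
4      5   Bears        9     49
5      3  Wolves        6     27
6      2  Wolves       13     27
add column games_x3 = t['games'] * 3:
   fouls    team  assists  games  games_x3
0      1   Bears       14     49       147
1      5   Bears       17     49       147
2      1  Wolves       20     27        81
3      1  Sharks        7     68       204
4      5   Bears        9     49       147
5      3  Wolves        6     27        81
6      2  Wolves       13     27        81
The sum of column 'games_x3' is 888.

888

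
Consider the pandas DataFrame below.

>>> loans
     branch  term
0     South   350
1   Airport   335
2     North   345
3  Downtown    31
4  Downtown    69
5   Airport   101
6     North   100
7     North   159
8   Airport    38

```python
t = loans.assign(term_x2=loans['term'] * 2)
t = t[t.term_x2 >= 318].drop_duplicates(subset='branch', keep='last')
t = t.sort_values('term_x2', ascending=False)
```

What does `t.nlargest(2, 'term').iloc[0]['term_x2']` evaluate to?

add column term_x2 = loans['term'] * 2:
     branch  term  term_x2
0     South   350      700
1   Airport   335      670
2     North   345      690
3  Downtown    31       62
4  Downtown    69      138
5   Airport   101      202
6     North   100      200
7     North   159      318
8   Airport    38       76
filter rows where term_x2 >= 318:
    branch  term  term_x2
0    South   350      700
1  Airport   335      670
2    North   345      690
7    North   159      318
drop duplicate branch (keep=last):
    branch  term  term_x2
0    South   350      700
1  Airport   335      670
7    North   159      318
sort by term_x2 descending:
    branch  term  term_x2
0    South   350      700
1  Airport   335      670
7    North   159      318
take 2 rows with largest term:
    branch  term  term_x2
0    South   350      700
1  Airport   335      670
Taking the value at position 0, column 'term_x2' gives 700.

700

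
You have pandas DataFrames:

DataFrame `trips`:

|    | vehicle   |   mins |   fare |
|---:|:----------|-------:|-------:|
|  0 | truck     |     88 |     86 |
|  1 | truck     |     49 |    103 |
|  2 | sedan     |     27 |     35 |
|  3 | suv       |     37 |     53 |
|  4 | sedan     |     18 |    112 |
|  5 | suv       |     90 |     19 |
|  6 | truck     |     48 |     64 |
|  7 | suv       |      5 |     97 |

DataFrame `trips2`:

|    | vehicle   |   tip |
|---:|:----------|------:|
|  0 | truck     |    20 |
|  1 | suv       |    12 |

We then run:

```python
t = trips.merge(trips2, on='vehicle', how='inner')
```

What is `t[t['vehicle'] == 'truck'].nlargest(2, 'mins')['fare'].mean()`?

merge on 'vehicle' (how='inner') → 6 rows:
  vehicle  mins  fare  tip
0   truck    88    86   20
1   truck    49   103   20
2     suv    37    53   12
3     suv    90    19   12
4   truck    48    64   20
5     suv     5    97   12
filter rows where vehicle == 'truck':
  vehicle  mins  fare  tip
0   truck    88    86   20
1   truck    49   103   20
4   truck    48    64   20
take 2 rows with largest mins:
  vehicle  mins  fare  tip
0   truck    88    86   20
1   truck    49   103   20

94.5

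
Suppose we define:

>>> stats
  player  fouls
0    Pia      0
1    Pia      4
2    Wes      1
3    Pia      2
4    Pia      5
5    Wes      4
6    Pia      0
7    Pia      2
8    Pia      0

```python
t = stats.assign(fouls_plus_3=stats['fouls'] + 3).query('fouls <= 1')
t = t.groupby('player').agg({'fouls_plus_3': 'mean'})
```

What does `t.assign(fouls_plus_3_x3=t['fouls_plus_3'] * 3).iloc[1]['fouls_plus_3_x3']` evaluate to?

12.0

add column fouls_plus_3 = stats['fouls'] + 3:
  player  fouls  fouls_plus_3
0    Pia      0             3
1    Pia      4             7
2    Wes      1             4
3    Pia      2             5
4    Pia      5             8
5    Wes      4             7
6    Pia      0             3
7    Pia      2             5
8    Pia      0             3
filter rows where fouls <= 1:
  player  fouls  fouls_plus_3
0    Pia      0             3
2    Wes      1             4
6    Pia      0             3
8    Pia      0             3
group by player, mean of fouls_plus_3:
        fouls_plus_3
player              
Pia              3.0
Wes              4.0
add column fouls_plus_3_x3 = t['fouls_plus_3'] * 3:
        fouls_plus_3  fouls_plus_3_x3
player                               
Pia              3.0              9.0
Wes              4.0             12.0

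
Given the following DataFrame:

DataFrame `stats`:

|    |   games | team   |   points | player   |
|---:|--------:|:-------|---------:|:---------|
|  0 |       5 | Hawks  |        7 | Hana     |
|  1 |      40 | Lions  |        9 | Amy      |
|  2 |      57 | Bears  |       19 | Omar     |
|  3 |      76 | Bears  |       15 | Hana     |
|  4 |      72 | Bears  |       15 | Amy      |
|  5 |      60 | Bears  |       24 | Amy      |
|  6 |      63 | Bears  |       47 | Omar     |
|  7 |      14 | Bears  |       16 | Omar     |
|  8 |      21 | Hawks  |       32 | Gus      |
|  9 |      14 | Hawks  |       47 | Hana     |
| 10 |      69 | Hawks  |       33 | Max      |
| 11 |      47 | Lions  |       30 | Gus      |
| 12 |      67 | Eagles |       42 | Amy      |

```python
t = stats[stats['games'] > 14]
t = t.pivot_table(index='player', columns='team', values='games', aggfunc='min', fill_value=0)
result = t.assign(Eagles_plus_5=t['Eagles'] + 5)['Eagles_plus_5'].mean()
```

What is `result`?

filter rows where games > 14:
    games    team  points player
1      40   Lions       9    Amy
2      57   Bears      19   Omar
3      76   Bears      15   Hana
4      72   Bears      15    Amy
5      60   Bears      24    Amy
6      63   Bears      47   Omar
8      21   Hawks      32    Gus
10     69   Hawks      33    Max
11     47   Lions      30    Gus
12     67  Eagles      42    Amy
pivot: rows=player, cols=team, min(games):
team    Bears  Eagles  Hawks  Lions
player                             
Amy        60      67      0     40
Gus         0       0     21     47
Hana       76       0      0      0
Max         0       0     69      0
Omar       57       0      0      0
add column Eagles_plus_5 = t['Eagles'] + 5:
team    Bears  Eagles  Hawks  Lions  Eagles_plus_5
player                                            
Amy        60      67      0     40             72
Gus         0       0     21     47              5
Hana       76       0      0      0              5
Max         0       0     69      0              5
Omar       57       0      0      0              5
So mean() = 18.4.

18.4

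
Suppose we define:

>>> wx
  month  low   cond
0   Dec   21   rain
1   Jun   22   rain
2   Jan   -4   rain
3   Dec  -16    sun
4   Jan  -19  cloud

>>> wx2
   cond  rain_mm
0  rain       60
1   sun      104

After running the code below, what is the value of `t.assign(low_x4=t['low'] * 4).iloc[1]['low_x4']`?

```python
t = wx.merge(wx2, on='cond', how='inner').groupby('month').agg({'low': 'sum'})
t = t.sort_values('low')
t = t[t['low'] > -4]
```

88

merge on 'cond' (how='inner') → 4 rows:
  month  low  cond  rain_mm
0   Dec   21  rain       60
1   Jun   22  rain       60
2   Jan   -4  rain       60
3   Dec  -16   sun      104
group by month, sum of low:
       low
month     
Dec      5
Jan     -4
Jun     22
sort by low:
       low
month     
Jan     -4
Dec      5
Jun     22
filter rows where low > -4:
       low
month     
Dec      5
Jun     22
add column low_x4 = t['low'] * 4:
       low  low_x4
month             
Dec      5      20
Jun     22      88
Then the value at position 1, column 'low_x4': 88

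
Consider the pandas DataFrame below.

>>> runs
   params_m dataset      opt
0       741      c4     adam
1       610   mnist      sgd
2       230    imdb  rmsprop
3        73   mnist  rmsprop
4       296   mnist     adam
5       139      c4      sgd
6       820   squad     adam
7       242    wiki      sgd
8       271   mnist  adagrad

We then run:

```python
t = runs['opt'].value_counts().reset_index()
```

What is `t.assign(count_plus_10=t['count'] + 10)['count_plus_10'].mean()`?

12.25

value_counts of opt:
opt
adam       3
sgd        3
rmsprop    2
adagrad    1
Name: count, dtype: int64
reset_index():
       opt  count
0     adam      3
1      sgd      3
2  rmsprop      2
3  adagrad      1
add column count_plus_10 = t['count'] + 10:
       opt  count  count_plus_10
0     adam      3             13
1      sgd      3             13
2  rmsprop      2             12
3  adagrad      1             11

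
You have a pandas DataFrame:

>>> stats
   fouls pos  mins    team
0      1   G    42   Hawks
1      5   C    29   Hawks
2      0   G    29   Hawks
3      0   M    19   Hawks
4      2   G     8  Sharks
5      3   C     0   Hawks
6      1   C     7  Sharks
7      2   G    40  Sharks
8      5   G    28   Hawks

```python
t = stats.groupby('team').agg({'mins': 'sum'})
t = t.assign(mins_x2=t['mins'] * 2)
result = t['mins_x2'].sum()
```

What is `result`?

group by team, sum of mins:
        mins
team        
Hawks    147
Sharks    55
add column mins_x2 = t['mins'] * 2:
        mins  mins_x2
team                 
Hawks    147      294
Sharks    55      110
sum of column 'mins_x2' → 404

404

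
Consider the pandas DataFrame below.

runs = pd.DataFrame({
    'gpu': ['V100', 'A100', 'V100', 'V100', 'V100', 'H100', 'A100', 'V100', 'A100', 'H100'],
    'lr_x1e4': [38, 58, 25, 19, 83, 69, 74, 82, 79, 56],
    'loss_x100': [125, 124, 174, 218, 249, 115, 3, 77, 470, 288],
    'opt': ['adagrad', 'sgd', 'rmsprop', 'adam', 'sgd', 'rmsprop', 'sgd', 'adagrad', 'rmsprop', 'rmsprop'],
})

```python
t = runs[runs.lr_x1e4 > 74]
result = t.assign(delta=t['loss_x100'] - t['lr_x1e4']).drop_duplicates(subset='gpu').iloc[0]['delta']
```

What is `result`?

166

filter rows where lr_x1e4 > 74:
    gpu  lr_x1e4  loss_x100      opt
4  V100       83        249      sgd
7  V100       82         77  adagrad
8  A100       79        470  rmsprop
add column delta = t['loss_x100'] - t['lr_x1e4']:
    gpu  lr_x1e4  loss_x100      opt  delta
4  V100       83        249      sgd    166
7  V100       82         77  adagrad     -5
8  A100       79        470  rmsprop    391
drop duplicate gpu (keep=first):
    gpu  lr_x1e4  loss_x100      opt  delta
4  V100       83        249      sgd    166
8  A100       79        470  rmsprop    391
Taking the value at position 0, column 'delta' gives 166.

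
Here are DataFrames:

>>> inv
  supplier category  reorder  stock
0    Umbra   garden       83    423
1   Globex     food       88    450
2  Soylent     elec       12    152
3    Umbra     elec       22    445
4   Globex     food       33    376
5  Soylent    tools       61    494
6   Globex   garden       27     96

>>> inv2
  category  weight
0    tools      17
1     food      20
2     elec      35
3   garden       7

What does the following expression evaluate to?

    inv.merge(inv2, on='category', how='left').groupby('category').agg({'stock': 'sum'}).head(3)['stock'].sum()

merge on 'category' (how='left') → 7 rows:
  supplier category  reorder  stock  weight
0    Umbra   garden       83    423       7
1   Globex     food       88    450      20
2  Soylent     elec       12    152      35
3    Umbra     elec       22    445      35
4   Globex     food       33    376      20
5  Soylent    tools       61    494      17
6   Globex   garden       27     96       7
group by category, sum of stock:
          stock
category       
elec        597
food        826
garden      519
tools       494
take first 3 rows:
          stock
category       
elec        597
food        826
garden      519
The sum of column 'stock' is 1942.

1942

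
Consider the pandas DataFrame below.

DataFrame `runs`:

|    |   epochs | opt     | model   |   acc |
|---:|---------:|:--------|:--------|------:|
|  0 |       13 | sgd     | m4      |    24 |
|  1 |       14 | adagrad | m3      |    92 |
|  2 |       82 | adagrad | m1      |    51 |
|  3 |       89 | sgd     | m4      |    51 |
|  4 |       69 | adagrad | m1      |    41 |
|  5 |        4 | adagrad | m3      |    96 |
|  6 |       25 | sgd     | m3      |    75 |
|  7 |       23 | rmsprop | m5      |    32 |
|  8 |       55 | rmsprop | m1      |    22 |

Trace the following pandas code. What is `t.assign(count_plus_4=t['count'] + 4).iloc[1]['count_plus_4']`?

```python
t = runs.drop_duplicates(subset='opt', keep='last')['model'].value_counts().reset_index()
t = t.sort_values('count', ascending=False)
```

drop duplicate opt (keep=last):
   epochs      opt model  acc
5       4  adagrad    m3   96
6      25      sgd    m3   75
8      55  rmsprop    m1   22
value_counts of model:
model
m3    2
m1    1
Name: count, dtype: int64
reset_index():
  model  count
0    m3      2
1    m1      1
sort by count descending:
  model  count
0    m3      2
1    m1      1
add column count_plus_4 = t['count'] + 4:
  model  count  count_plus_4
0    m3      2             6
1    m1      1             5
Taking the value at position 1, column 'count_plus_4' gives 5.

5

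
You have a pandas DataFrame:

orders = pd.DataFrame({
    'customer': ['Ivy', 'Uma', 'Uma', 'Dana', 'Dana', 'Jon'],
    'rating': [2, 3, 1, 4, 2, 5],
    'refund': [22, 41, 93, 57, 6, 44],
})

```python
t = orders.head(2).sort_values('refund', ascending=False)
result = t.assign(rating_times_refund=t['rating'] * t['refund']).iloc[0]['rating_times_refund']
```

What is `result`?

take first 2 rows:
  customer  rating  refund
0      Ivy       2      22
1      Uma       3      41
sort by refund descending:
  customer  rating  refund
1      Uma       3      41
0      Ivy       2      22
add column rating_times_refund = t['rating'] * t['refund']:
  customer  rating  refund  rating_times_refund
1      Uma       3      41                  123
0      Ivy       2      22                   44

123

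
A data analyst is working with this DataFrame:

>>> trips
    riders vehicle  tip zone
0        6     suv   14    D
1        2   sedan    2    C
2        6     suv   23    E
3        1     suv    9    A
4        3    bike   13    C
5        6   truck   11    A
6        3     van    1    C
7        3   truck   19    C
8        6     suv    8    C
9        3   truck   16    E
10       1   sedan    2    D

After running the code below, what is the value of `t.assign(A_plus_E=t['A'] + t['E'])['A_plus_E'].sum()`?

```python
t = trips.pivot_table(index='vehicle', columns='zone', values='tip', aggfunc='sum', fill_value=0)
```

pivot: rows=vehicle, cols=zone, sum(tip):
zone      A   C   D   E
vehicle                
bike      0  13   0   0
sedan     0   2   2   0
suv       9   8  14  23
truck    11  19   0  16
van       0   1   0   0
add column A_plus_E = t['A'] + t['E']:
zone      A   C   D   E  A_plus_E
vehicle                          
bike      0  13   0   0         0
sedan     0   2   2   0         0
suv       9   8  14  23        32
truck    11  19   0  16        27
van       0   1   0   0         0
Reading off the sum of column 'A_plus_E', we get 59.

59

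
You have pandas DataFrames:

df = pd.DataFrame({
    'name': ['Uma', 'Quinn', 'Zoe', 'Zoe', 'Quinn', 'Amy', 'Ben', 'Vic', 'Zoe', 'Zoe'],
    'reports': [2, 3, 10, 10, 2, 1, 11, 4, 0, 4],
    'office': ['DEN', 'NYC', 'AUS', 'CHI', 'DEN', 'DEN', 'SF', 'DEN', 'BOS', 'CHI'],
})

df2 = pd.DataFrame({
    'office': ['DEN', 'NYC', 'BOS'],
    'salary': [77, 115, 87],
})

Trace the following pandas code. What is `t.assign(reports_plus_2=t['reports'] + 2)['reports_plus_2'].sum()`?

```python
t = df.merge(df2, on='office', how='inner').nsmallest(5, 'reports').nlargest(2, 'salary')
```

7

merge on 'office' (how='inner') → 6 rows:
    name  reports office  salary
0    Uma        2    DEN      77
1  Quinn        3    NYC     115
2  Quinn        2    DEN      77
3    Amy        1    DEN      77
4    Vic        4    DEN      77
5    Zoe        0    BOS      87
take 5 rows with smallest reports:
    name  reports office  salary
5    Zoe        0    BOS      87
3    Amy        1    DEN      77
0    Uma        2    DEN      77
2  Quinn        2    DEN      77
1  Quinn        3    NYC     115
take 2 rows with largest salary:
    name  reports office  salary
1  Quinn        3    NYC     115
5    Zoe        0    BOS      87
add column reports_plus_2 = t['reports'] + 2:
    name  reports office  salary  reports_plus_2
1  Quinn        3    NYC     115               5
5    Zoe        0    BOS      87               2
Then the sum of column 'reports_plus_2': 7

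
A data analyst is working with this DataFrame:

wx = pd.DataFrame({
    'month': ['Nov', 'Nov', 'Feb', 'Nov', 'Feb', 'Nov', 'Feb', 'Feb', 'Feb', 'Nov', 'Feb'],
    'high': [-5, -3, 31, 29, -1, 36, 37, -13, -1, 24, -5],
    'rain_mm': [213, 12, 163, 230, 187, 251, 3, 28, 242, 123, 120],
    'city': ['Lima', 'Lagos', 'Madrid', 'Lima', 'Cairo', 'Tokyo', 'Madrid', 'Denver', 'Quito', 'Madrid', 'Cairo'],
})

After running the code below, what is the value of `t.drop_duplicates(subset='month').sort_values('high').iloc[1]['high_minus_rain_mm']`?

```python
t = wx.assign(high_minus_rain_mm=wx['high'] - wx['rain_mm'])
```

-132

add column high_minus_rain_mm = wx['high'] - wx['rain_mm']:
   month  high  rain_mm    city  high_minus_rain_mm
0    Nov    -5      213    Lima                -218
1    Nov    -3       12   Lagos                 -15
2    Feb    31      163  Madrid                -132
3    Nov    29      230    Lima                -201
4    Feb    -1      187   Cairo                -188
5    Nov    36      251   Tokyo                -215
6    Feb    37        3  Madrid                  34
7    Feb   -13       28  Denver                 -41
8    Feb    -1      242   Quito                -243
9    Nov    24      123  Madrid                 -99
10   Feb    -5      120   Cairo                -125
drop duplicate month (keep=first):
  month  high  rain_mm    city  high_minus_rain_mm
0   Nov    -5      213    Lima                -218
2   Feb    31      163  Madrid                -132
sort by high:
  month  high  rain_mm    city  high_minus_rain_mm
0   Nov    -5      213    Lima                -218
2   Feb    31      163  Madrid                -132
Finally, value at position 1, column 'high_minus_rain_mm' = -132.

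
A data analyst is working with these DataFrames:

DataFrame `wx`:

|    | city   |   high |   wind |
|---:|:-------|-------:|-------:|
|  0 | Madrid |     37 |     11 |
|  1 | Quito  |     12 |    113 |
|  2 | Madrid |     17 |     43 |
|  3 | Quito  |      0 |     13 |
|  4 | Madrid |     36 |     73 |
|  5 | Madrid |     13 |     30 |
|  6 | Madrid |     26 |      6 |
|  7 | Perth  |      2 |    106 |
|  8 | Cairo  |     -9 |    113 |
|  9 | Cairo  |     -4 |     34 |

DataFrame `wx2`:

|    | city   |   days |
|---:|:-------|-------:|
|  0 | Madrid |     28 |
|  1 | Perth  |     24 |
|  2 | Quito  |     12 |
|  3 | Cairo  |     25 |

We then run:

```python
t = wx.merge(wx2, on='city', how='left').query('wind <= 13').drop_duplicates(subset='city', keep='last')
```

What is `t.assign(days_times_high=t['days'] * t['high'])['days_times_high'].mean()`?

merge on 'city' (how='left') → 10 rows:
     city  high  wind  days
0  Madrid    37    11    28
1   Quito    12   113    12
2  Madrid    17    43    28
3   Quito     0    13    12
4  Madrid    36    73    28
5  Madrid    13    30    28
6  Madrid    26     6    28
7   Perth     2   106    24
8   Cairo    -9   113    25
9   Cairo    -4    34    25
filter rows where wind <= 13:
     city  high  wind  days
0  Madrid    37    11    28
3   Quito     0    13    12
6  Madrid    26     6    28
drop duplicate city (keep=last):
     city  high  wind  days
3   Quito     0    13    12
6  Madrid    26     6    28
add column days_times_high = t['days'] * t['high']:
     city  high  wind  days  days_times_high
3   Quito     0    13    12                0
6  Madrid    26     6    28              728

364.0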